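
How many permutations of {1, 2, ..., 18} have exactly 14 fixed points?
Choose the 14 fixed points C(18,14) = 3060, derange the rest: !4 = Σ_{j=0}^{4} (-1)^j·4!/j! = 24 - 24 + 12 - 4 + 1 = 9. Product = 3060 × 9 = 27540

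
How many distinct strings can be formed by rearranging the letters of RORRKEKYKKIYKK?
14! / (3! × 1! × 2! × 1! × 6! × 1!) = 10090080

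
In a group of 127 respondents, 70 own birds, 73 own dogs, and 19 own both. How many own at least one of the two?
|A∪B| = |A| + |B| - |A∩B| = 70 + 73 - 19 = 124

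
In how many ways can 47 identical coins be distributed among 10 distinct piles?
C(47+10-1, 10-1) = C(56, 9) = 7575968400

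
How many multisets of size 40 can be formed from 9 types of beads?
C(40+9-1, 9-1) = C(48, 8) = 377348994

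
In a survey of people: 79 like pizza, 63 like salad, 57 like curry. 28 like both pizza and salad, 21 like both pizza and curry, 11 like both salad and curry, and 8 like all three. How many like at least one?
|A∪B∪C| = 79+63+57-28-21-11+8 = 147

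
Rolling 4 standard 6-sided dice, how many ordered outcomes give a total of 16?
Coefficient of x^16 in (x + x² + ... + x^6)^4. By inclusion-exclusion on dice exceeding 6: Σ_j (-1)^j C(4,j)·C(16-1-6j, 3) = C(4,0)·C(15,3) - C(4,1)·C(9,3) + C(4,2)·C(3,3) = 1·455 - 4·84 + 6·1 = 125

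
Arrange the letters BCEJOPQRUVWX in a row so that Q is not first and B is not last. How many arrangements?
By inclusion-exclusion: 12! - 2×(12-1)! + (12-2)! = 479001600 - 79833600 + 3628800 = 402796800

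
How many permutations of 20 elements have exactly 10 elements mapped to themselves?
Choose the 10 fixed points C(20,10) = 184756, derange the rest: !10 = Σ_{j=0}^{10} (-1)^j·10!/j! = 3628800 - 3628800 + 1814400 - 604800 + 151200 - 30240 + 5040 - 720 + 90 - 10 + 1 = 1334961. Product = 184756 × 1334961 = 246642054516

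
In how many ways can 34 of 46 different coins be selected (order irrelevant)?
C(46,34) = 46!/(34!×12!) = 38910617655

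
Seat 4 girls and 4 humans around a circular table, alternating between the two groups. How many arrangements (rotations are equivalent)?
Fix one of the girls: (4-1)! ways for the remaining girls, × 4! ways for the humans = 6 × 24 = 144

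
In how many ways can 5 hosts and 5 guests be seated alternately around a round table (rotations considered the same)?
Fix one of the hosts: (5-1)! ways for the remaining hosts, × 5! ways for the guests = 24 × 120 = 2880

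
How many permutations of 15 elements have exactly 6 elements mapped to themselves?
Choose the 6 fixed points C(15,6) = 5005, derange the rest: !9 = Σ_{j=0}^{9} (-1)^j·9!/j! = 362880 - 362880 + 181440 - 60480 + 15120 - 3024 + 504 - 72 + 9 - 1 = 133496. Product = 5005 × 133496 = 668147480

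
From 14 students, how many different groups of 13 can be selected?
C(14,13) = 14!/(13!×1!) = 14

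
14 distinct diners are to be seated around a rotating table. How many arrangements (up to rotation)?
Circular: fix one position, arrange the rest. (14-1)! = 6227020800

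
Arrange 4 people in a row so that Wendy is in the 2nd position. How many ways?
Fix one position: (4-1)! = 6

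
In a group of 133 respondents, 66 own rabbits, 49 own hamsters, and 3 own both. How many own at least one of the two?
|A∪B| = |A| + |B| - |A∩B| = 66 + 49 - 3 = 112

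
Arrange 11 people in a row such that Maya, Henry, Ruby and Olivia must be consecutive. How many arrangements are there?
Treat the 4 as one block: (11-4+1)! × 4! = 40320 × 24 = 967680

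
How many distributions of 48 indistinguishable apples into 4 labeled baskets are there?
C(48+4-1, 4-1) = C(51, 3) = 20825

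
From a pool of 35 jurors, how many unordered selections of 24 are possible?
C(35,24) = 35!/(24!×11!) = 417225900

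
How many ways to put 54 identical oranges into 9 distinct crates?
C(54+9-1, 9-1) = C(62, 8) = 3381098545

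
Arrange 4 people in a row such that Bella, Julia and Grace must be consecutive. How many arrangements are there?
Treat the 3 as one block: (4-3+1)! × 3! = 2 × 6 = 12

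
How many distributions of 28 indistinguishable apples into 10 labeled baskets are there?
C(28+10-1, 10-1) = C(37, 9) = 124403620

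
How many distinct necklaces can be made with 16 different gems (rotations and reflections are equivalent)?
(16-1)!/2 = 1307674368000/2 = 653837184000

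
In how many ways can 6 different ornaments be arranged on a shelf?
6! = 720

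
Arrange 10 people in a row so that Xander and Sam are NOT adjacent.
Total - adjacent = 10! - (10-1)!×2 = 3628800 - 725760 = 2903040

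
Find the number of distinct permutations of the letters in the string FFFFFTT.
7! / (5! × 2!) = 21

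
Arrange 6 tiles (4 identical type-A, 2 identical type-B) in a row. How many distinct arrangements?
6! / (4! × 2!) = 15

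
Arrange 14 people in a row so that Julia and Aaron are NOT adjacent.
Total - adjacent = 14! - (14-1)!×2 = 87178291200 - 12454041600 = 74724249600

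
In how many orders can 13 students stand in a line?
13! = 6227020800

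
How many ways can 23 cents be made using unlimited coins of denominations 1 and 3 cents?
Coefficient of x^23 in 1/(1-x^1) · 1/(1-x^3). Use j coins of 3 for j = 0..⌊23/3⌋ = 7, the rest in 1s: 7 + 1 = 8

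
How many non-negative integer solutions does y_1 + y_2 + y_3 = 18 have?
C(18+3-1, 3-1) = C(20, 2) = 190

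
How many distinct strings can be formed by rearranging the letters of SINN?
4! / (2! × 1! × 1!) = 12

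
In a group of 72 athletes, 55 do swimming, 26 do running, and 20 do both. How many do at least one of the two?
|A∪B| = |A| + |B| - |A∩B| = 55 + 26 - 20 = 61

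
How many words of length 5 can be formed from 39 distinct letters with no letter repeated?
P(39,5) = 39!/(39-5)! = 69090840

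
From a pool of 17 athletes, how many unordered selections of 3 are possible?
C(17,3) = 17!/(3!×14!) = 680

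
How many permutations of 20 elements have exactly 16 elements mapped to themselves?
Choose the 16 fixed points C(20,16) = 4845, derange the rest: !4 = Σ_{j=0}^{4} (-1)^j·4!/j! = 24 - 24 + 12 - 4 + 1 = 9. Product = 4845 × 9 = 43605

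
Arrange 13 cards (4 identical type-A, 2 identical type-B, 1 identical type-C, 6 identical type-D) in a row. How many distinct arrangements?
13! / (4! × 2! × 1! × 6!) = 180180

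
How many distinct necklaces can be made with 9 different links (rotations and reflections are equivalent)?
(9-1)!/2 = 40320/2 = 20160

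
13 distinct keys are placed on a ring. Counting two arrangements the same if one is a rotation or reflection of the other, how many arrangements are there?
(13-1)!/2 = 479001600/2 = 239500800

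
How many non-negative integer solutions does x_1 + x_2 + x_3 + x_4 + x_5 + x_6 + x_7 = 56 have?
C(56+7-1, 7-1) = C(62, 6) = 61474519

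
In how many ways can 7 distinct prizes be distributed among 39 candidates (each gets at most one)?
P(39,7) = 39!/(39-7)! = 77519922480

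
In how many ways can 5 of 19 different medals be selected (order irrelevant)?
C(19,5) = 19!/(5!×14!) = 11628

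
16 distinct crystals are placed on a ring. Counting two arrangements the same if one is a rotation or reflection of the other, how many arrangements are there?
(16-1)!/2 = 1307674368000/2 = 653837184000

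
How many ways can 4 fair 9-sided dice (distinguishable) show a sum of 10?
Coefficient of x^10 in (x + x² + ... + x^9)^4. By inclusion-exclusion on dice exceeding 9: Σ_j (-1)^j C(4,j)·C(10-1-9j, 3) = C(4,0)·C(9,3) = 1·84 = 84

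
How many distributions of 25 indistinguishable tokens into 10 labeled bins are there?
C(25+10-1, 10-1) = C(34, 9) = 52451256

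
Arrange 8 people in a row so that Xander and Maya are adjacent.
Treat as block: (8-1)! × 2! = 5040 × 2 = 10080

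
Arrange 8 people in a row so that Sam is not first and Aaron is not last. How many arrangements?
By inclusion-exclusion: 8! - 2×(8-1)! + (8-2)! = 40320 - 10080 + 720 = 30960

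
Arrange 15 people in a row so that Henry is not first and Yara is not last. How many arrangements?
By inclusion-exclusion: 15! - 2×(15-1)! + (15-2)! = 1307674368000 - 174356582400 + 6227020800 = 1139544806400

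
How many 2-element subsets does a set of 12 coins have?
C(12,2) = 12!/(2!×10!) = 66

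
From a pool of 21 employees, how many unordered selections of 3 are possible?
C(21,3) = 21!/(3!×18!) = 1330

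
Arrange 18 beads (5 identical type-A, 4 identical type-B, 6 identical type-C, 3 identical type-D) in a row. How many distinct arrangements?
18! / (5! × 4! × 6! × 3!) = 514594080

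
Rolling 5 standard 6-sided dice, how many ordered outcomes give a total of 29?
Coefficient of x^29 in (x + x² + ... + x^6)^5. By inclusion-exclusion on dice exceeding 6: Σ_j (-1)^j C(5,j)·C(29-1-6j, 4) = C(5,0)·C(28,4) - C(5,1)·C(22,4) + C(5,2)·C(16,4) - C(5,3)·C(10,4) + C(5,4)·C(4,4) = 1·20475 - 5·7315 + 10·1820 - 10·210 + 5·1 = 5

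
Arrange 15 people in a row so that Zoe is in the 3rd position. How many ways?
Fix one position: (15-1)! = 87178291200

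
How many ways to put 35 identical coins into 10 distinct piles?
C(35+10-1, 10-1) = C(44, 9) = 708930508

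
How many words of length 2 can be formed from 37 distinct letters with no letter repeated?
P(37,2) = 37!/(37-2)! = 1332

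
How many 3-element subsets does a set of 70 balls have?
C(70,3) = 70!/(3!×67!) = 54740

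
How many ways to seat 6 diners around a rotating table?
Circular: fix one position, arrange the rest. (6-1)! = 120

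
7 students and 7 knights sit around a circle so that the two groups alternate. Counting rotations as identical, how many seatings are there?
Fix one of the students: (7-1)! ways for the remaining students, × 7! ways for the knights = 720 × 5040 = 3628800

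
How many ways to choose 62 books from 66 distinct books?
C(66,62) = 66!/(62!×4!) = 720720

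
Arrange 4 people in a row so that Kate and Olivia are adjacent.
Treat as block: (4-1)! × 2! = 6 × 2 = 12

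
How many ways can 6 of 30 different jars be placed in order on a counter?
P(30,6) = 30!/(30-6)! = 427518000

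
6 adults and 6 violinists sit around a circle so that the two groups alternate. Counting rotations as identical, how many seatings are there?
Fix one of the adults: (6-1)! ways for the remaining adults, × 6! ways for the violinists = 120 × 720 = 86400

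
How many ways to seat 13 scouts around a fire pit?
Circular: fix one position, arrange the rest. (13-1)! = 479001600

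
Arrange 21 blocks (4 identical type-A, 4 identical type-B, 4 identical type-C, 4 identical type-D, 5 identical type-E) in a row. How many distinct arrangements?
21! / (4! × 4! × 4! × 4! × 5!) = 1283268987000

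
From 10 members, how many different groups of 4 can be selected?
C(10,4) = 10!/(4!×6!) = 210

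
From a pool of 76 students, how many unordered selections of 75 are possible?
C(76,75) = 76!/(75!×1!) = 76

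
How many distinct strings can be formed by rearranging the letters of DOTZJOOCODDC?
12! / (1! × 4! × 3! × 2! × 1! × 1!) = 1663200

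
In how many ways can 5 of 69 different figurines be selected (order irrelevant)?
C(69,5) = 69!/(5!×64!) = 11238513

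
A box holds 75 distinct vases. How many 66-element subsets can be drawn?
C(75,66) = 75!/(66!×9!) = 125595622175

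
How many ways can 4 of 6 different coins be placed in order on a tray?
P(6,4) = 6!/(6-4)! = 360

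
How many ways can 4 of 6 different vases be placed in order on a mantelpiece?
P(6,4) = 6!/(6-4)! = 360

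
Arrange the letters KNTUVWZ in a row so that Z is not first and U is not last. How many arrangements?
By inclusion-exclusion: 7! - 2×(7-1)! + (7-2)! = 5040 - 1440 + 120 = 3720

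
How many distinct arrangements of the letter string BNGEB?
5! / (1! × 1! × 2! × 1!) = 60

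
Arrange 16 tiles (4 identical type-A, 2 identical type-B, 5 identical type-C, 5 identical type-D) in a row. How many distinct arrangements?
16! / (4! × 2! × 5! × 5!) = 30270240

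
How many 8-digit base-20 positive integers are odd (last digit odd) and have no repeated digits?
Last∈{1,3,5,7,9,11,13,15,17,19}. Last=0: 0. Last nonzero: 10×18×P(18,6) = 2405894400. Total = 2405894400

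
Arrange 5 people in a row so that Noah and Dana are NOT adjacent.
Total - adjacent = 5! - (5-1)!×2 = 120 - 48 = 72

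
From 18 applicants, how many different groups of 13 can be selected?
C(18,13) = 18!/(13!×5!) = 8568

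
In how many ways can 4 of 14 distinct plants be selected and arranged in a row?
P(14,4) = 14!/(14-4)! = 24024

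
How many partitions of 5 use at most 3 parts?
By conjugation, equals partitions of 5 into parts ≤ 3. Let r_j(i) = number of partitions of i into parts ≤ j, for i = 0..5. r_1(i) = 1 for all i; r_j(i) = r_{j-1}(i) + r_j(i-j). Rows j = 2..3: ≤2: 1 1 2 2 3 3; ≤3: 1 1 2 3 4 5. r_3(5) = 5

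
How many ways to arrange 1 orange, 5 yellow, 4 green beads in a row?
10! / (1! × 5! × 4!) = 1260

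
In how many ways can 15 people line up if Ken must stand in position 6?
Fix one position: (15-1)! = 87178291200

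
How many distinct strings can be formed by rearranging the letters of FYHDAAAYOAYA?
12! / (1! × 3! × 1! × 1! × 1! × 5!) = 665280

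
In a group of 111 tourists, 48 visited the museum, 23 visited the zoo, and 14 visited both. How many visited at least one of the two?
|A∪B| = |A| + |B| - |A∩B| = 48 + 23 - 14 = 57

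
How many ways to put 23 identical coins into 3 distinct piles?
C(23+3-1, 3-1) = C(25, 2) = 300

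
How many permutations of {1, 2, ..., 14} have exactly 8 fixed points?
Choose the 8 fixed points C(14,8) = 3003, derange the rest: !6 = Σ_{j=0}^{6} (-1)^j·6!/j! = 720 - 720 + 360 - 120 + 30 - 6 + 1 = 265. Product = 3003 × 265 = 795795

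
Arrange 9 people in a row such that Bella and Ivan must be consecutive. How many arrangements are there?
Treat the 2 as one block: (9-2+1)! × 2! = 40320 × 2 = 80640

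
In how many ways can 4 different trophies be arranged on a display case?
4! = 24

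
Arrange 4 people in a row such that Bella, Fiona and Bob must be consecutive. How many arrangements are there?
Treat the 3 as one block: (4-3+1)! × 3! = 2 × 6 = 12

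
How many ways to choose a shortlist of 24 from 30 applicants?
C(30,24) = 30!/(24!×6!) = 593775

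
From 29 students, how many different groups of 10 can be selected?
C(29,10) = 29!/(10!×19!) = 20030010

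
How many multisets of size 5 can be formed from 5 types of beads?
C(5+5-1, 5-1) = C(9, 4) = 126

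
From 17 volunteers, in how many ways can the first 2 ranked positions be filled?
P(17,2) = 17!/(17-2)! = 272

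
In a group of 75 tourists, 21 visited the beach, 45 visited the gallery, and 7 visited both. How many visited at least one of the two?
|A∪B| = |A| + |B| - |A∩B| = 21 + 45 - 7 = 59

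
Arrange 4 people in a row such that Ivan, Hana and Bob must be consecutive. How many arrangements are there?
Treat the 3 as one block: (4-3+1)! × 3! = 2 × 6 = 12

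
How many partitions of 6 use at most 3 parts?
By conjugation, equals partitions of 6 into parts ≤ 3. Let r_j(i) = number of partitions of i into parts ≤ j, for i = 0..6. r_1(i) = 1 for all i; r_j(i) = r_{j-1}(i) + r_j(i-j). Rows j = 2..3: ≤2: 1 1 2 2 3 3 4; ≤3: 1 1 2 3 4 5 7. r_3(6) = 7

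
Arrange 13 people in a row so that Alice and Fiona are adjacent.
Treat as block: (13-1)! × 2! = 479001600 × 2 = 958003200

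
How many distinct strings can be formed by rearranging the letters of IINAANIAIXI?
11! / (1! × 2! × 3! × 5!) = 27720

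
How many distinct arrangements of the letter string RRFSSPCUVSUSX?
13! / (2! × 1! × 4! × 1! × 1! × 1! × 2! × 1!) = 64864800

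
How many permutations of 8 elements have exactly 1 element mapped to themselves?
Choose the 1 fixed point C(8,1) = 8, derange the rest: !7 = Σ_{j=0}^{7} (-1)^j·7!/j! = 5040 - 5040 + 2520 - 840 + 210 - 42 + 7 - 1 = 1854. Product = 8 × 1854 = 14832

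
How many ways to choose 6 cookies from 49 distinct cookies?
C(49,6) = 49!/(6!×43!) = 13983816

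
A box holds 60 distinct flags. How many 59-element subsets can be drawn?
C(60,59) = 60!/(59!×1!) = 60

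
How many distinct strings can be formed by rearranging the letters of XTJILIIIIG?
10! / (1! × 5! × 1! × 1! × 1! × 1!) = 30240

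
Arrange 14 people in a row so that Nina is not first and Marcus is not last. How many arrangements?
By inclusion-exclusion: 14! - 2×(14-1)! + (14-2)! = 87178291200 - 12454041600 + 479001600 = 75203251200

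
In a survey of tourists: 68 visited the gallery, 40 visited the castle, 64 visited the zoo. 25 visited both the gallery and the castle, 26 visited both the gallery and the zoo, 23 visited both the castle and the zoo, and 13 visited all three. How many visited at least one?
|A∪B∪C| = 68+40+64-25-26-23+13 = 111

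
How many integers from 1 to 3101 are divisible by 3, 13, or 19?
⌊3101/3⌋+⌊3101/13⌋+⌊3101/19⌋ - ⌊3101/39⌋-⌊3101/57⌋-⌊3101/247⌋ + ⌊3101/741⌋ = 1033+238+163 - 79-54-12 + 4 = 1293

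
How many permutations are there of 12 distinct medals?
12! = 479001600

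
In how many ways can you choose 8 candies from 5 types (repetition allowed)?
C(8+5-1, 5-1) = C(12, 4) = 495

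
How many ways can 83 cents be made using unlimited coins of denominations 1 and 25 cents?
Coefficient of x^83 in 1/(1-x^1) · 1/(1-x^25). Use j coins of 25 for j = 0..⌊83/25⌋ = 3, the rest in 1s: 3 + 1 = 4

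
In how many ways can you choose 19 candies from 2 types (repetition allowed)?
C(19+2-1, 2-1) = C(20, 1) = 20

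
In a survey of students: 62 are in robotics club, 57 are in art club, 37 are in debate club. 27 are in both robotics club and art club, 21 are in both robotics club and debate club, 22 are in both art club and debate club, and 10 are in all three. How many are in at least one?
|A∪B∪C| = 62+57+37-27-21-22+10 = 96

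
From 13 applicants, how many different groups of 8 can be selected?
C(13,8) = 13!/(8!×5!) = 1287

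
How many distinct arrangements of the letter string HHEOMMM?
7! / (1! × 2! × 1! × 3!) = 420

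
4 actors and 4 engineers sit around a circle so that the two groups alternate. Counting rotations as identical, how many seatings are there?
Fix one of the actors: (4-1)! ways for the remaining actors, × 4! ways for the engineers = 6 × 24 = 144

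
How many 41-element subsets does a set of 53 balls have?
C(53,41) = 53!/(41!×12!) = 266783135710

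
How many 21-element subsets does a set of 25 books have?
C(25,21) = 25!/(21!×4!) = 12650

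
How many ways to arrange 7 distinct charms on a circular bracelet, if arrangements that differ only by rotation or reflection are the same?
(7-1)!/2 = 720/2 = 360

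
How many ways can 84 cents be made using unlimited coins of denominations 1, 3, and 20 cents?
Coefficient of x^84 in 1/(1-x^1) · 1/(1-x^3) · 1/(1-x^20). Case on j = number of 20-cent coins (j = 0..4); remainder r = 84 - 20j is made from {1,3} in ⌊r/3⌋+1 ways. r = 84, 64, 44, 24, 4 → 29 + 22 + 15 + 9 + 2 = 77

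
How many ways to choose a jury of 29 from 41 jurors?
C(41,29) = 41!/(29!×12!) = 7898654920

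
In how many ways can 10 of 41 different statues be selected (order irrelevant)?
C(41,10) = 41!/(10!×31!) = 1121099408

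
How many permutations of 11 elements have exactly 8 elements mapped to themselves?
Choose the 8 fixed points C(11,8) = 165, derange the rest: !3 = Σ_{j=0}^{3} (-1)^j·3!/j! = 6 - 6 + 3 - 1 = 2. Product = 165 × 2 = 330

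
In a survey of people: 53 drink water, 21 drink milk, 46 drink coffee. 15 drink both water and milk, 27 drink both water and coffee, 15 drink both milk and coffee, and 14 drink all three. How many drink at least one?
|A∪B∪C| = 53+21+46-15-27-15+14 = 77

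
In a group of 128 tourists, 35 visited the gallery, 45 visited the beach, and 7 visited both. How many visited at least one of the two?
|A∪B| = |A| + |B| - |A∩B| = 35 + 45 - 7 = 73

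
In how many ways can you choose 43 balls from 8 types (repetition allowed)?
C(43+8-1, 8-1) = C(50, 7) = 99884400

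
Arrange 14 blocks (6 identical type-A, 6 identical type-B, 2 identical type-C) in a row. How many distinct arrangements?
14! / (6! × 6! × 2!) = 84084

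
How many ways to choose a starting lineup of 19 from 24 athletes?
C(24,19) = 24!/(19!×5!) = 42504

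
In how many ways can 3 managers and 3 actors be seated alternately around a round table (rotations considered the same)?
Fix one of the managers: (3-1)! ways for the remaining managers, × 3! ways for the actors = 2 × 6 = 12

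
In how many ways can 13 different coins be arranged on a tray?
13! = 6227020800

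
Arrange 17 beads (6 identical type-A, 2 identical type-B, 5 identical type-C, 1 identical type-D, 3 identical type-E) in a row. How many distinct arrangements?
17! / (6! × 2! × 5! × 1! × 3!) = 343062720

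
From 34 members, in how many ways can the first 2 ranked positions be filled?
P(34,2) = 34!/(34-2)! = 1122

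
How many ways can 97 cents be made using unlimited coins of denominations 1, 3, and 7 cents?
Coefficient of x^97 in 1/(1-x^1) · 1/(1-x^3) · 1/(1-x^7). Case on j = number of 7-cent coins (j = 0..13); remainder r = 97 - 7j is made from {1,3} in ⌊r/3⌋+1 ways. r = 97, 90, 83, 76, 69, 62, 55, 48, 41, 34, 27, 20, 13, 6 → 33 + 31 + 28 + 26 + 24 + 21 + 19 + 17 + 14 + 12 + 10 + 7 + 5 + 3 = 250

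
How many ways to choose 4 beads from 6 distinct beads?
C(6,4) = 6!/(4!×2!) = 15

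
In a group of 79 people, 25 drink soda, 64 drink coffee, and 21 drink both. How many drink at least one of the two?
|A∪B| = |A| + |B| - |A∩B| = 25 + 64 - 21 = 68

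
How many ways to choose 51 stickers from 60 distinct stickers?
C(60,51) = 60!/(51!×9!) = 14783142660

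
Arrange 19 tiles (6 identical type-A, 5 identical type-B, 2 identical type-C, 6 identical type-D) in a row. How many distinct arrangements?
19! / (6! × 5! × 2! × 6!) = 977728752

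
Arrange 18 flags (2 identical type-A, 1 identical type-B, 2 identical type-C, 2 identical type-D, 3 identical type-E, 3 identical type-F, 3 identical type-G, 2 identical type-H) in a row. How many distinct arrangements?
18! / (2! × 1! × 2! × 2! × 3! × 3! × 3! × 2!) = 1852538688000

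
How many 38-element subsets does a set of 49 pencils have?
C(49,38) = 49!/(38!×11!) = 29135916264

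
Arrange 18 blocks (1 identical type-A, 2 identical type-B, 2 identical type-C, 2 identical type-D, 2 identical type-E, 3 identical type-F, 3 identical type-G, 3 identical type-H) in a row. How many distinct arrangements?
18! / (1! × 2! × 2! × 2! × 2! × 3! × 3! × 3!) = 1852538688000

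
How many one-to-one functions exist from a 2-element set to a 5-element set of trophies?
P(5,2) = 5!/(5-2)! = 20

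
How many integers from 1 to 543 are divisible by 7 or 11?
⌊543/7⌋ + ⌊543/11⌋ - ⌊543/77⌋ = 77 + 49 - 7 = 119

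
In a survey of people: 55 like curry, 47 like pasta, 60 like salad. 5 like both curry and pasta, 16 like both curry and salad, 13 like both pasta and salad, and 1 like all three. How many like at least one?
|A∪B∪C| = 55+47+60-5-16-13+1 = 129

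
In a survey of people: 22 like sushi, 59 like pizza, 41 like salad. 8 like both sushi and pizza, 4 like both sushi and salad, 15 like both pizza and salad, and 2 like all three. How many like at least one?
|A∪B∪C| = 22+59+41-8-4-15+2 = 97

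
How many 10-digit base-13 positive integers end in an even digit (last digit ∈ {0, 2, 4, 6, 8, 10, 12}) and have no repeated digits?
Last∈{0,2,4,6,8,10,12}. Last=0: 79833600. Last nonzero: 6×11×P(11,8) = 439084800. Total = 518918400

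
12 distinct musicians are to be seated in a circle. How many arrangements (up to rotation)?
Circular: fix one position, arrange the rest. (12-1)! = 39916800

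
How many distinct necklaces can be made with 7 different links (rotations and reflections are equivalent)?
(7-1)!/2 = 720/2 = 360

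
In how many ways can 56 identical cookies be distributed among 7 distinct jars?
C(56+7-1, 7-1) = C(62, 6) = 61474519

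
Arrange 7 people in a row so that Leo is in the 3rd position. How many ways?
Fix one position: (7-1)! = 720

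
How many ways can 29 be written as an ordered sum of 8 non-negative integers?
C(29+8-1, 8-1) = C(36, 7) = 8347680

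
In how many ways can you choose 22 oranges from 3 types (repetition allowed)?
C(22+3-1, 3-1) = C(24, 2) = 276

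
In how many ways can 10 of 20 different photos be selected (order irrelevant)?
C(20,10) = 20!/(10!×10!) = 184756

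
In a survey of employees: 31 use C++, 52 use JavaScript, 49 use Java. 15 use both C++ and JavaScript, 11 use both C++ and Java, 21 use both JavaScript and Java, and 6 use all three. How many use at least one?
|A∪B∪C| = 31+52+49-15-11-21+6 = 91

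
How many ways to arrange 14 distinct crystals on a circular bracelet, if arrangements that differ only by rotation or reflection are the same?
(14-1)!/2 = 6227020800/2 = 3113510400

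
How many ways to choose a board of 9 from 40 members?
C(40,9) = 40!/(9!×31!) = 273438880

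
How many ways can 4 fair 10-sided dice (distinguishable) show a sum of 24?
Coefficient of x^24 in (x + x² + ... + x^10)^4. By inclusion-exclusion on dice exceeding 10: Σ_j (-1)^j C(4,j)·C(24-1-10j, 3) = C(4,0)·C(23,3) - C(4,1)·C(13,3) + C(4,2)·C(3,3) = 1·1771 - 4·286 + 6·1 = 633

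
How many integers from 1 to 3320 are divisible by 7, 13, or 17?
⌊3320/7⌋+⌊3320/13⌋+⌊3320/17⌋ - ⌊3320/91⌋-⌊3320/119⌋-⌊3320/221⌋ + ⌊3320/1547⌋ = 474+255+195 - 36-27-15 + 2 = 848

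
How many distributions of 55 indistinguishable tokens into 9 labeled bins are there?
C(55+9-1, 9-1) = C(63, 8) = 3872894697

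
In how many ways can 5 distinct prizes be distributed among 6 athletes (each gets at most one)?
P(6,5) = 6!/(6-5)! = 720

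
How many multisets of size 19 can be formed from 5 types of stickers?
C(19+5-1, 5-1) = C(23, 4) = 8855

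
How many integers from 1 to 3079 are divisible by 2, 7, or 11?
⌊3079/2⌋+⌊3079/7⌋+⌊3079/11⌋ - ⌊3079/14⌋-⌊3079/22⌋-⌊3079/77⌋ + ⌊3079/154⌋ = 1539+439+279 - 219-139-39 + 19 = 1879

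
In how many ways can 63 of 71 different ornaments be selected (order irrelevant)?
C(71,63) = 71!/(63!×8!) = 10639125640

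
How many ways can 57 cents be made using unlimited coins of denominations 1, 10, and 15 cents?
Coefficient of x^57 in 1/(1-x^1) · 1/(1-x^10) · 1/(1-x^15). Case on j = number of 15-cent coins (j = 0..3); remainder r = 57 - 15j is made from {1,10} in ⌊r/10⌋+1 ways. r = 57, 42, 27, 12 → 6 + 5 + 3 + 2 = 16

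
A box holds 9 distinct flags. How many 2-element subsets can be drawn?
C(9,2) = 9!/(2!×7!) = 36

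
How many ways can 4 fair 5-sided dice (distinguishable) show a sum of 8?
Coefficient of x^8 in (x + x² + ... + x^5)^4. By inclusion-exclusion on dice exceeding 5: Σ_j (-1)^j C(4,j)·C(8-1-5j, 3) = C(4,0)·C(7,3) = 1·35 = 35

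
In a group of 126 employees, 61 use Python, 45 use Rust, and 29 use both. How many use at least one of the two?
|A∪B| = |A| + |B| - |A∩B| = 61 + 45 - 29 = 77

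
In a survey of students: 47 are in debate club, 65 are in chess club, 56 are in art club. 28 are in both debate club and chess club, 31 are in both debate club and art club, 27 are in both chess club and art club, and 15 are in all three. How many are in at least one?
|A∪B∪C| = 47+65+56-28-31-27+15 = 97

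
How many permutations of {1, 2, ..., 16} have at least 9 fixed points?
Exactly j fixed points: C(16,j)·!(16-j); sum over j ≥ 9 (derangement numbers via !m = (m-1)·(!(m-1) + !(m-2)): !0..!7 = 1, 0, 1, 2, 9, 44, 265, 1854). Σ_{j=9}^{16} C(16,j)·!(16-j) = C(16,9)·!7 + C(16,10)·!6 + C(16,11)·!5 + C(16,12)·!4 + C(16,13)·!3 + C(16,14)·!2 + C(16,15)·!1 + C(16,16)·!0 = 11440·1854 + 8008·265 + 4368·44 + 1820·9 + 560·2 + 120·1 + 16·0 + 1·1 = 23541693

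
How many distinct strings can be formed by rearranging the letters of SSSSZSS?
7! / (1! × 6!) = 7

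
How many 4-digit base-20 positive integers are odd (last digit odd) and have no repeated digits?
Last∈{1,3,5,7,9,11,13,15,17,19}. Last=0: 0. Last nonzero: 10×18×P(18,2) = 55080. Total = 55080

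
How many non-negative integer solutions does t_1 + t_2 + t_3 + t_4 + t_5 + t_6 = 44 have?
C(44+6-1, 6-1) = C(49, 5) = 1906884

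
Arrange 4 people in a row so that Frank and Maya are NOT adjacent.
Total - adjacent = 4! - (4-1)!×2 = 24 - 12 = 12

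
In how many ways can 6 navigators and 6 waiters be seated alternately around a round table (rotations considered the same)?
Fix one of the navigators: (6-1)! ways for the remaining navigators, × 6! ways for the waiters = 120 × 720 = 86400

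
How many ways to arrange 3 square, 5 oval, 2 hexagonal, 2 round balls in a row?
12! / (3! × 5! × 2! × 2!) = 166320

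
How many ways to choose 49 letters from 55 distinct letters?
C(55,49) = 55!/(49!×6!) = 28989675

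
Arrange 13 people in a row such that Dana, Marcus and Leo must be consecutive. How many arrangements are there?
Treat the 3 as one block: (13-3+1)! × 3! = 39916800 × 6 = 239500800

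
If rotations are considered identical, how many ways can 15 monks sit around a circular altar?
Circular: fix one position, arrange the rest. (15-1)! = 87178291200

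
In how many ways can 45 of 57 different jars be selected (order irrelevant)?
C(57,45) = 57!/(45!×12!) = 707285522580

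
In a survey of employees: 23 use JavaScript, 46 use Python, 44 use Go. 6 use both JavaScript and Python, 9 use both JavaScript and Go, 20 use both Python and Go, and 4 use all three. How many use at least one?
|A∪B∪C| = 23+46+44-6-9-20+4 = 82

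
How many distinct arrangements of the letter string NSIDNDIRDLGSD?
13! / (1! × 2! × 2! × 1! × 4! × 1! × 2!) = 32432400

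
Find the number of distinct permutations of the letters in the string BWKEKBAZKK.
10! / (4! × 1! × 1! × 2! × 1! × 1!) = 75600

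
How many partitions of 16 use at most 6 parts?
By conjugation, equals partitions of 16 into parts ≤ 6. Let r_j(i) = number of partitions of i into parts ≤ j, for i = 0..16. r_1(i) = 1 for all i; r_j(i) = r_{j-1}(i) + r_j(i-j). Rows j = 2..6: ≤2: 1 1 2 2 3 3 4 4 5 5 6 6 7 7 8 8 9; ≤3: 1 1 2 3 4 5 7 8 10 12 14 16 19 21 24 27 30; ≤4: 1 1 2 3 5 6 9 11 15 18 23 27 34 39 47 54 64; ≤5: 1 1 2 3 5 7 10 13 18 23 30 37 47 57 70 84 101; ≤6: 1 1 2 3 5 7 11 14 20 26 35 44 58 71 90 110 136. r_6(16) = 136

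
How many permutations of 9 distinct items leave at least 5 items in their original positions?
Exactly j fixed points: C(9,j)·!(9-j); sum over j ≥ 5 (derangement numbers via !m = (m-1)·(!(m-1) + !(m-2)): !0..!4 = 1, 0, 1, 2, 9). Σ_{j=5}^{9} C(9,j)·!(9-j) = C(9,5)·!4 + C(9,6)·!3 + C(9,7)·!2 + C(9,8)·!1 + C(9,9)·!0 = 126·9 + 84·2 + 36·1 + 9·0 + 1·1 = 1339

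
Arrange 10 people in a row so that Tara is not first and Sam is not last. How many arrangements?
By inclusion-exclusion: 10! - 2×(10-1)! + (10-2)! = 3628800 - 725760 + 40320 = 2943360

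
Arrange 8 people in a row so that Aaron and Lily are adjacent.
Treat as block: (8-1)! × 2! = 5040 × 2 = 10080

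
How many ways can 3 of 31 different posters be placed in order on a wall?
P(31,3) = 31!/(31-3)! = 26970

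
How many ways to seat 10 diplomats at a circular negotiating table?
Circular: fix one position, arrange the rest. (10-1)! = 362880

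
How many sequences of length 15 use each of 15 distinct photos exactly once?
15! = 1307674368000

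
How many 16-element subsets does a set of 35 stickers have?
C(35,16) = 35!/(16!×19!) = 4059928950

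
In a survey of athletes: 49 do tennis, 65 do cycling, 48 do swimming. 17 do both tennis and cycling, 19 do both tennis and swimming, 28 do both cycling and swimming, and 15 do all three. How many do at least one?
|A∪B∪C| = 49+65+48-17-19-28+15 = 113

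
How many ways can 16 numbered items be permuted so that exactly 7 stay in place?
Choose the 7 fixed points C(16,7) = 11440, derange the rest: !9 = Σ_{j=0}^{9} (-1)^j·9!/j! = 362880 - 362880 + 181440 - 60480 + 15120 - 3024 + 504 - 72 + 9 - 1 = 133496. Product = 11440 × 133496 = 1527194240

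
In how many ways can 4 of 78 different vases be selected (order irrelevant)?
C(78,4) = 78!/(4!×74!) = 1426425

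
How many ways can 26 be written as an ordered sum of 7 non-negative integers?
C(26+7-1, 7-1) = C(32, 6) = 906192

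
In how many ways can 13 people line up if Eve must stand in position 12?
Fix one position: (13-1)! = 479001600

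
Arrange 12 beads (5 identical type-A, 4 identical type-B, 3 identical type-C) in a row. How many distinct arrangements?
12! / (5! × 4! × 3!) = 27720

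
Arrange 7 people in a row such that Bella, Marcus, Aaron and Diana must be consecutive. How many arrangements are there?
Treat the 4 as one block: (7-4+1)! × 4! = 24 × 24 = 576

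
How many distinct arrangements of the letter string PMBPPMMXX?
9! / (3! × 3! × 1! × 2!) = 5040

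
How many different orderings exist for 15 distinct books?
15! = 1307674368000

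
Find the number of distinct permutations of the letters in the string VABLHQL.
7! / (1! × 1! × 2! × 1! × 1! × 1!) = 2520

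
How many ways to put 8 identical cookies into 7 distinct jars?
C(8+7-1, 7-1) = C(14, 6) = 3003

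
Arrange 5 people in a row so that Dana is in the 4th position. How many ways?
Fix one position: (5-1)! = 24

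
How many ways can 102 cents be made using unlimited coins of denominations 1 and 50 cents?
Coefficient of x^102 in 1/(1-x^1) · 1/(1-x^50). Use j coins of 50 for j = 0..⌊102/50⌋ = 2, the rest in 1s: 2 + 1 = 3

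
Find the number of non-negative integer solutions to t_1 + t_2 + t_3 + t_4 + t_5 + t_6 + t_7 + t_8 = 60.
C(60+8-1, 8-1) = C(67, 7) = 869648208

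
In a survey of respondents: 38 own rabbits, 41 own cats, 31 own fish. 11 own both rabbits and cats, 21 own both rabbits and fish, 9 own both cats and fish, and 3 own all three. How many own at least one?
|A∪B∪C| = 38+41+31-11-21-9+3 = 72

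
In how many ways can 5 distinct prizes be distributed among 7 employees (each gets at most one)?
P(7,5) = 7!/(7-5)! = 2520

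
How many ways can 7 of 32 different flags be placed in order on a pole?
P(32,7) = 32!/(32-7)! = 16963914240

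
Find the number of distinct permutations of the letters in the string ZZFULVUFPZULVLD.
15! / (3! × 1! × 2! × 1! × 3! × 3! × 2!) = 1513512000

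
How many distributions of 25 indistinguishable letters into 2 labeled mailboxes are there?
C(25+2-1, 2-1) = C(26, 1) = 26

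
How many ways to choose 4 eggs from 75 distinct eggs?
C(75,4) = 75!/(4!×71!) = 1215450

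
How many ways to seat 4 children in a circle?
Circular: fix one position, arrange the rest. (4-1)! = 6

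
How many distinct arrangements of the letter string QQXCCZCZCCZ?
11! / (1! × 3! × 5! × 2!) = 27720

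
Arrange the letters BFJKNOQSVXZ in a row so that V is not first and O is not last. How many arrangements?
By inclusion-exclusion: 11! - 2×(11-1)! + (11-2)! = 39916800 - 7257600 + 362880 = 33022080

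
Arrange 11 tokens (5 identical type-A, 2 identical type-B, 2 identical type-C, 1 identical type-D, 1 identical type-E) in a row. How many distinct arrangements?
11! / (5! × 2! × 2! × 1! × 1!) = 83160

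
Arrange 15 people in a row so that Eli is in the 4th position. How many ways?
Fix one position: (15-1)! = 87178291200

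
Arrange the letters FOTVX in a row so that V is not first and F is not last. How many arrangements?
By inclusion-exclusion: 5! - 2×(5-1)! + (5-2)! = 120 - 48 + 6 = 78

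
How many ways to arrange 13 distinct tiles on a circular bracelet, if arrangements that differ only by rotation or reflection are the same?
(13-1)!/2 = 479001600/2 = 239500800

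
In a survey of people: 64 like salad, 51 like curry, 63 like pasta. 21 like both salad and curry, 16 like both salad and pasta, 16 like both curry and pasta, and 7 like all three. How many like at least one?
|A∪B∪C| = 64+51+63-21-16-16+7 = 132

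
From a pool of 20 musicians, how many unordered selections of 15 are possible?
C(20,15) = 20!/(15!×5!) = 15504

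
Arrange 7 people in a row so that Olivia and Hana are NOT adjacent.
Total - adjacent = 7! - (7-1)!×2 = 5040 - 1440 = 3600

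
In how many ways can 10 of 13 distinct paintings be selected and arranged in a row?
P(13,10) = 13!/(13-10)! = 1037836800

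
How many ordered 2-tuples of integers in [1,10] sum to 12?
Coefficient of x^12 in (x + x² + ... + x^10)^2. By inclusion-exclusion on dice exceeding 10: Σ_j (-1)^j C(2,j)·C(12-1-10j, 1) = C(2,0)·C(11,1) - C(2,1)·C(1,1) = 1·11 - 2·1 = 9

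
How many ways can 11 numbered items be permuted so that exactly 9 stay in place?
Choose the 9 fixed points C(11,9) = 55, derange the rest: !2 = Σ_{j=0}^{2} (-1)^j·2!/j! = 2 - 2 + 1 = 1. Product = 55 × 1 = 55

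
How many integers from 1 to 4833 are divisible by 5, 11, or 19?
⌊4833/5⌋+⌊4833/11⌋+⌊4833/19⌋ - ⌊4833/55⌋-⌊4833/95⌋-⌊4833/209⌋ + ⌊4833/1045⌋ = 966+439+254 - 87-50-23 + 4 = 1503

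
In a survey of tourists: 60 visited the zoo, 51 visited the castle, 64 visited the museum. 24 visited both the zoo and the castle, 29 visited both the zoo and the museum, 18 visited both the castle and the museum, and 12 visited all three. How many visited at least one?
|A∪B∪C| = 60+51+64-24-29-18+12 = 116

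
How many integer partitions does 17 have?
Pentagonal recurrence p(n) = p(n-1) + p(n-2) - p(n-5) - p(n-7) + p(n-12) + p(n-15) - ... gives p(0..16) = 1, 1, 2, 3, 5, 7, 11, 15, 22, 30, 42, 56, 77, 101, 135, 176, 231. p(17) = p(16) + p(15) - p(12) - p(10) + p(5) + p(2) = 231 + 176 - 77 - 42 + 7 + 2 = 297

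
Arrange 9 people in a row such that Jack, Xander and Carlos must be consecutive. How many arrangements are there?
Treat the 3 as one block: (9-3+1)! × 3! = 5040 × 6 = 30240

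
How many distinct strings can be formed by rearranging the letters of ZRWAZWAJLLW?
11! / (2! × 3! × 1! × 2! × 2! × 1!) = 831600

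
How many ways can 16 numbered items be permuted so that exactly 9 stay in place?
Choose the 9 fixed points C(16,9) = 11440, derange the rest: !7 = Σ_{j=0}^{7} (-1)^j·7!/j! = 5040 - 5040 + 2520 - 840 + 210 - 42 + 7 - 1 = 1854. Product = 11440 × 1854 = 21209760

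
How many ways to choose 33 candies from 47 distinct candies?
C(47,33) = 47!/(33!×14!) = 341643774795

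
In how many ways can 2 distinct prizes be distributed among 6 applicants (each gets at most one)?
P(6,2) = 6!/(6-2)! = 30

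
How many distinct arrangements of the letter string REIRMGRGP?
9! / (2! × 3! × 1! × 1! × 1! × 1!) = 30240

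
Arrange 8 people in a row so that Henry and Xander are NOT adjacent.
Total - adjacent = 8! - (8-1)!×2 = 40320 - 10080 = 30240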